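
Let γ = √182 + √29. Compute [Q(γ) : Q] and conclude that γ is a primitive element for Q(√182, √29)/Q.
[Q(γ) : Q] = 4 (equivalently, Q(γ) = Q(√182, √29))

Obviously Q(γ) ⊆ Q(√182, √29), and [Q(√182, √29):Q] = 4 (since 182, 29 are distinct squarefree integers > 1 with 5278 not a perfect square). To show equality we compute the minimal polynomial of γ. From γ = √182 + √29: γ^2 = 182 + 2√(5278) + 29 = 211 + 2√(5278), so γ^2 - 211 = 2√(5278); squaring, (γ^2 - 211)^2 = 4·5278, i.e. γ^4 - 422γ^2 + 44521 - 21112 = 0, i.e. γ^4 - 422γ^2 + 23409 = 0. So γ is a root of x^4 - 422x^2 + 23409. This polynomial is irreducible over Q: it has no rational root (each ±√182 ± √29 is irrational), and any factorization into two quadratics over Q would force √(5278) ∈ Q (pairing opposite roots) or √182, √29 ∈ Q (other pairings), all impossible. Hence [Q(γ):Q] = 4 = [Q(√182, √29):Q], so Q(γ) = Q(√182, √29).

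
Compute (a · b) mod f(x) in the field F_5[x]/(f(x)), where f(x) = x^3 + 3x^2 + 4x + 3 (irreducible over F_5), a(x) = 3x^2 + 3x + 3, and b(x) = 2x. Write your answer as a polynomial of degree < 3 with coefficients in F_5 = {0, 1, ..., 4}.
a · b ≡ 3x^2 + 2x + 2 (mod f(x))

Multiply in F_5[x]: a(x)·b(x) = (3x^2 + 3x + 3)·(2x) = x^3 + x^2 + x. This has degree ≥ 3, so divide by f(x) over F_5: x^3 + x^2 + x = (1)·(x^3 + 3x^2 + 4x + 3) + (3x^2 + 2x + 2). Hence a·b ≡ 3x^2 + 2x + 2 (mod f). (F_5[x]/(f) is a field with 5^3 = 125 elements since f is irreducible of degree 3.)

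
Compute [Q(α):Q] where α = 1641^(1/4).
[Q(α):Q] = 4

α is a root of x^4 - 1641. By Eisenstein's criterion at the prime p = 3 (which divides the constant term 1641 but p^2 = 9 does not, since 1641 is squarefree), x^4 - 1641 is irreducible over Q. Hence [Q(α):Q] = 4.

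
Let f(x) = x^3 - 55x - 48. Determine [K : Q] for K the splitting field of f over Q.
[K : Q] = 6

By the rational root test, any rational root of the monic integer polynomial f(x) = x^3 - 55x - 48 must be an integer dividing the constant term -48, i.e. one of ±{1, 2, 3, 4, 6, 8, 12, 16, 24, 48}. Evaluating: f(1) = -102, f(-1) = 6, f(2) = -150, f(-2) = 54, f(3) = -186, f(-3) = 90, f(4) = -204, f(-4) = 108, f(6) = -162, f(-6) = 66, f(8) = 24, f(-8) = -120, f(12) = 1020, f(-12) = -1116, f(16) = 3168, f(-16) = -3264, f(24) = 12456, f(-24) = -12552, f(48) = 107904, f(-48) = -108000; none is 0, so f has no rational root and is therefore irreducible over Q (a cubic with no linear factor over a field is irreducible). For an irreducible cubic, the Galois group is A_3 or S_3 according as the discriminant disc(f) = -4a^3 - 27b^2 = -4·(-55)^3 - 27·(-48)^2 = 603292 is or is not a square in Q. Here disc(f) = 603292 is not a perfect square in Q, so the Galois group of f over Q is not contained in A_3 and must be all of S_3. The splitting field has degree |S_3| = 6 over Q, so [K : Q] = 6.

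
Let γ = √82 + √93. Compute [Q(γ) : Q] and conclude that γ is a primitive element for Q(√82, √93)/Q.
[Q(γ) : Q] = 4 (equivalently, Q(γ) = Q(√82, √93))

Obviously Q(γ) ⊆ Q(√82, √93), and [Q(√82, √93):Q] = 4 (since 82, 93 are distinct squarefree integers > 1 with 7626 not a perfect square). To show equality we compute the minimal polynomial of γ. From γ = √82 + √93: γ^2 = 82 + 2√(7626) + 93 = 175 + 2√(7626), so γ^2 - 175 = 2√(7626); squaring, (γ^2 - 175)^2 = 4·7626, i.e. γ^4 - 350γ^2 + 30625 - 30504 = 0, i.e. γ^4 - 350γ^2 + 121 = 0. So γ is a root of x^4 - 350x^2 + 121. This polynomial is irreducible over Q: it has no rational root (each ±√82 ± √93 is irrational), and any factorization into two quadratics over Q would force √(7626) ∈ Q (pairing opposite roots) or √82, √93 ∈ Q (other pairings), all impossible. Hence [Q(γ):Q] = 4 = [Q(√82, √93):Q], so Q(γ) = Q(√82, √93).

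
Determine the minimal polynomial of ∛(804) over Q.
m_α(x) = x^3 - 804

α satisfies α^3 = 804, so x^3 - 804 annihilates α. By the rational root test, a rational root p/q (in lowest terms) of x^3 - 804 would satisfy p^3 = 804 q^3, forcing q = 1 and p^3 = 804; but 804 is not a perfect cube, contradiction. A monic cubic over Q with no rational root is irreducible (any nontrivial factorization would include a linear factor). Hence x^3 - 804 is the minimal polynomial of α, and in particular [Q(α):Q] = 3.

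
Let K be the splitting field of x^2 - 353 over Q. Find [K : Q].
[K : Q] = 2

f(x) = x^2 - 353 factors as (x - √353)(x + √353). The splitting field is K = Q(√353). Since 353 is squarefree and > 1, it is not a perfect square, so x^2 - 353 is irreducible over Q and [Q(√353) : Q] = 2. Hence [K : Q] = 2.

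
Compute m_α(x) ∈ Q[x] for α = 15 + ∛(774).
m_α(x) = x^3 - 45x^2 + 675x - 4149

Set β = α - 15 = ∛(774), so β^3 = 774. Then (α - 15)^3 - 774 = 0, i.e. α is a root of g(x) = (x - 15)^3 - 774 = x^3 - 45x^2 + 675x - 4149. Since g(x) = h(x - 15) where h(x) = x^3 - 774, and h is irreducible over Q (because 774 is not a perfect cube, so h has no rational root, and a monic cubic with no rational root is irreducible), g is also irreducible (irreducibility is preserved under the substitution x → x - 15). Hence m_α(x) = x^3 - 45x^2 + 675x - 4149.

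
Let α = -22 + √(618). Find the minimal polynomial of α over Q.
m_α(x) = x^2 + 44x - 134

From α + 22 = √(618), squaring gives (α + 22)^2 = 618, i.e. α^2 + 44α + 484 = 618, so α^2 + 44α - 134 = 0. The discriminant of x^2 + 44x - 134 is (44)^2 - 4·(-134) = 1936 + 536 = 2472, and 4·(618) is not a perfect square in Q since 618 is squarefree and ≠ 1. Hence x^2 + 44x - 134 is irreducible over Q and is the minimal polynomial of α.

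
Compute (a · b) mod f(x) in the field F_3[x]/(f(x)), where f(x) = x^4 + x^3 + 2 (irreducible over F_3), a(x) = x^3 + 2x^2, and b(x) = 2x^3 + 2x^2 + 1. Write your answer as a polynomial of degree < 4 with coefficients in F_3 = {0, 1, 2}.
a · b ≡ x^3 + x^2 + x (mod f(x))

Multiply in F_3[x]: a(x)·b(x) = (x^3 + 2x^2)·(2x^3 + 2x^2 + 1) = 2x^6 + x^4 + x^3 + 2x^2. This has degree ≥ 4, so divide by f(x) over F_3: 2x^6 + x^4 + x^3 + 2x^2 = (2x^2 + x)·(x^4 + x^3 + 2) + (x^3 + x^2 + x). Hence a·b ≡ x^3 + x^2 + x (mod f). (F_3[x]/(f) is a field with 3^4 = 81 elements since f is irreducible of degree 4.)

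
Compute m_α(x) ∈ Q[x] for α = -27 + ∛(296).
m_α(x) = x^3 + 81x^2 + 2187x + 19387

Set β = α + 27 = ∛(296), so β^3 = 296. Then (α + 27)^3 - 296 = 0, i.e. α is a root of g(x) = (x + 27)^3 - 296 = x^3 + 81x^2 + 2187x + 19387. Since g(x) = h(x + 27) where h(x) = x^3 - 296, and h is irreducible over Q (because 296 is not a perfect cube, so h has no rational root, and a monic cubic with no rational root is irreducible), g is also irreducible (irreducibility is preserved under the substitution x → x + 27). Hence m_α(x) = x^3 + 81x^2 + 2187x + 19387.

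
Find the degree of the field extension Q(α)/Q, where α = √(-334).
[Q(α):Q] = 2

[Q(α):Q] equals the degree of the minimal polynomial of α. Here α^2 = -334 and x^2 + 334 is irreducible (d = -334 is squarefree, ≠ 1, hence not a square), so deg(m_α) = 2. Thus [Q(α):Q] = 2.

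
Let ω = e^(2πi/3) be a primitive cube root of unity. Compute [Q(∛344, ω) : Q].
[Q(∛344, ω) : Q] = 6

[Q(∛344):Q] = 3 (min poly x^3 - 344, irreducible since 344 is not a perfect cube). [Q(ω):Q] = 2 (min poly x^2 + x + 1). Since Q(∛344) ⊂ R and ω ∉ R, we have ω ∉ Q(∛344), so x^2 + x + 1 remains irreducible over Q(∛344) and [Q(∛344, ω) : Q(∛344)] = 2. By the tower law, [Q(∛344, ω) : Q] = 3 · 2 = 6. (In fact Q(∛344, ω) is the splitting field of x^3 - 344 over Q.)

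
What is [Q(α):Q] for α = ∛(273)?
[Q(α):Q] = 3

The minimal polynomial of α is x^3 - 273, irreducible over Q since 273 is not a perfect cube (so x^3 - 273 has no rational root). Hence [Q(α):Q] = deg(m_α) = 3.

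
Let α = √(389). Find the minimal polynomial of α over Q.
m_α(x) = x^2 - 389

α satisfies α^2 - 389 = 0, so x^2 - 389 annihilates α. Since d = 389 is squarefree and ≠ 1, it is not a perfect square in Q, so x^2 - 389 has no rational root and is therefore irreducible over Q (a degree-2 polynomial over a field is irreducible iff it has no root). Hence m_α(x) = x^2 - 389.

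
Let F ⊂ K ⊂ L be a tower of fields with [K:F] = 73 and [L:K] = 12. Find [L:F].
[L:F] = 876

The tower law says that for any tower of field extensions F ⊂ K ⊂ L with finite degrees, [L:F] = [L:K] · [K:F]. Here this gives [L:F] = 12 · 73 = 876.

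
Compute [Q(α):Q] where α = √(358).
[Q(α):Q] = 2

[Q(α):Q] equals the degree of the minimal polynomial of α. Here α^2 = 358 and x^2 - 358 is irreducible (d = 358 is squarefree, ≠ 1, hence not a square), so deg(m_α) = 2. Thus [Q(α):Q] = 2.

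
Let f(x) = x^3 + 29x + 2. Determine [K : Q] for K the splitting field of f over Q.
[K : Q] = 6

By the rational root test, any rational root of the monic integer polynomial f(x) = x^3 + 29x + 2 must be an integer dividing the constant term 2, i.e. one of ±{1, 2}. Evaluating: f(1) = 32, f(-1) = -28, f(2) = 68, f(-2) = -64; none is 0, so f has no rational root and is therefore irreducible over Q (a cubic with no linear factor over a field is irreducible). For an irreducible cubic, the Galois group is A_3 or S_3 according as the discriminant disc(f) = -4a^3 - 27b^2 = -4·(29)^3 - 27·(2)^2 = -97664 is or is not a square in Q. Here disc(f) = -97664 is not a perfect square in Q, so the Galois group of f over Q is not contained in A_3 and must be all of S_3. The splitting field has degree |S_3| = 6 over Q, so [K : Q] = 6.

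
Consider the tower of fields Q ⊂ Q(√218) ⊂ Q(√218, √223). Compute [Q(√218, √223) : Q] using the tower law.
[Q(√218, √223) : Q] = 4

[Q(√218):Q] = 2 (min poly x^2 - 218, irreducible since 218 is squarefree > 1). For the top step, suppose √223 ∈ Q(√218), say √223 = c + d√218 with c, d ∈ Q. Squaring: 223 = c^2 + 218d^2 + 2cd√218. Since √218 ∉ Q this forces 2cd = 0. If d = 0 then √223 = c ∈ Q, contradicting 223 squarefree > 1. If c = 0 then 223 = 218d^2, so 218·223 = (218d)^2 is a perfect square in Q — but 218·223 = 48614 is not a perfect square (since 218 and 223 are distinct squarefree integers). Contradiction. Hence √223 ∉ Q(√218), so x^2 - 223 stays irreducible over Q(√218) and [Q(√218, √223) : Q(√218)] = 2. By the tower law, [Q(√218, √223) : Q] = 2 · 2 = 4.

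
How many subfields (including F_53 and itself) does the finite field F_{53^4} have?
F_{53^4} has 3 subfields

The subfields of F_{p^n} are exactly the fields F_{p^d} for d | n (each is the fixed field of the unique index-d subgroup of Gal(F_{p^n}/F_p) ≅ Z/nZ). The divisors of n = 4 are {1, 2, 4}, giving 3 subfields: F_{53^1}, F_{53^2}, F_{53^4}.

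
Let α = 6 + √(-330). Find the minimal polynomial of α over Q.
m_α(x) = x^2 - 12x + 366

From α - 6 = √(-330), squaring gives (α - 6)^2 = -330, i.e. α^2 - 12α + 36 = -330, so α^2 - 12α + 366 = 0. The discriminant of x^2 - 12x + 366 is (-12)^2 - 4·(366) = 144 - 1464 = -1320, and 4·(-330) is not a perfect square in Q since -330 is squarefree and ≠ 1. Hence x^2 - 12x + 366 is irreducible over Q and is the minimal polynomial of α.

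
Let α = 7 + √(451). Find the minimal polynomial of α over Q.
m_α(x) = x^2 - 14x - 402

From α - 7 = √(451), squaring gives (α - 7)^2 = 451, i.e. α^2 - 14α + 49 = 451, so α^2 - 14α - 402 = 0. The discriminant of x^2 - 14x - 402 is (-14)^2 - 4·(-402) = 196 + 1608 = 1804, and 4·(451) is not a perfect square in Q since 451 is squarefree and ≠ 1. Hence x^2 - 14x - 402 is irreducible over Q and is the minimal polynomial of α.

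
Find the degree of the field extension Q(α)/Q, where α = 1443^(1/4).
[Q(α):Q] = 4

α is a root of x^4 - 1443. By Eisenstein's criterion at the prime p = 3 (which divides the constant term 1443 but p^2 = 9 does not, since 1443 is squarefree), x^4 - 1443 is irreducible over Q. Hence [Q(α):Q] = 4.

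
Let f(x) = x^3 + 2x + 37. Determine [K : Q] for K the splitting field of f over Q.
[K : Q] = 6

By the rational root test, any rational root of the monic integer polynomial f(x) = x^3 + 2x + 37 must be an integer dividing the constant term 37, i.e. one of ±{1, 37}. Evaluating: f(1) = 40, f(-1) = 34, f(37) = 50764, f(-37) = -50690; none is 0, so f has no rational root and is therefore irreducible over Q (a cubic with no linear factor over a field is irreducible). For an irreducible cubic, the Galois group is A_3 or S_3 according as the discriminant disc(f) = -4a^3 - 27b^2 = -4·(2)^3 - 27·(37)^2 = -36995 is or is not a square in Q. Here disc(f) = -36995 is not a perfect square in Q, so the Galois group of f over Q is not contained in A_3 and must be all of S_3. The splitting field has degree |S_3| = 6 over Q, so [K : Q] = 6.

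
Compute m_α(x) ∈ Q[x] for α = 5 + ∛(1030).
m_α(x) = x^3 - 15x^2 + 75x - 1155

Set β = α - 5 = ∛(1030), so β^3 = 1030. Then (α - 5)^3 - 1030 = 0, i.e. α is a root of g(x) = (x - 5)^3 - 1030 = x^3 - 15x^2 + 75x - 1155. Since g(x) = h(x - 5) where h(x) = x^3 - 1030, and h is irreducible over Q (because 1030 is not a perfect cube, so h has no rational root, and a monic cubic with no rational root is irreducible), g is also irreducible (irreducibility is preserved under the substitution x → x - 5). Hence m_α(x) = x^3 - 15x^2 + 75x - 1155.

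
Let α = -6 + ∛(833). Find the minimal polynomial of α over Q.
m_α(x) = x^3 + 18x^2 + 108x - 617

Set β = α + 6 = ∛(833), so β^3 = 833. Then (α + 6)^3 - 833 = 0, i.e. α is a root of g(x) = (x + 6)^3 - 833 = x^3 + 18x^2 + 108x - 617. Since g(x) = h(x + 6) where h(x) = x^3 - 833, and h is irreducible over Q (because 833 is not a perfect cube, so h has no rational root, and a monic cubic with no rational root is irreducible), g is also irreducible (irreducibility is preserved under the substitution x → x + 6). Hence m_α(x) = x^3 + 18x^2 + 108x - 617.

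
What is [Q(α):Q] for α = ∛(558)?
[Q(α):Q] = 3

The minimal polynomial of α is x^3 - 558, irreducible over Q since 558 is not a perfect cube (so x^3 - 558 has no rational root). Hence [Q(α):Q] = deg(m_α) = 3.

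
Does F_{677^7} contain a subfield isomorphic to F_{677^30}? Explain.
No: F_{677^30} is not a subfield of F_{677^7}

F_{p^m} embeds in F_{p^n} iff m | n. Here 30 ∤ 7 (since 7 = 0·30 + 7 with remainder 7 ≠ 0), so F_{677^30} is not a subfield of F_{677^7}. Equivalently: if it were, the tower law would give 30 = [F_{677^30}:F_677] dividing [F_{677^7}:F_677] = 7, contradiction.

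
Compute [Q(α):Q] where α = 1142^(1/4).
[Q(α):Q] = 4

α is a root of x^4 - 1142. By Eisenstein's criterion at the prime p = 2 (which divides the constant term 1142 but p^2 = 4 does not, since 1142 is squarefree), x^4 - 1142 is irreducible over Q. Hence [Q(α):Q] = 4.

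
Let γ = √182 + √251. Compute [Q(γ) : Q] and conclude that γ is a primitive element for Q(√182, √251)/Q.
[Q(γ) : Q] = 4 (equivalently, Q(γ) = Q(√182, √251))

Obviously Q(γ) ⊆ Q(√182, √251), and [Q(√182, √251):Q] = 4 (since 182, 251 are distinct squarefree integers > 1 with 45682 not a perfect square). To show equality we compute the minimal polynomial of γ. From γ = √182 + √251: γ^2 = 182 + 2√(45682) + 251 = 433 + 2√(45682), so γ^2 - 433 = 2√(45682); squaring, (γ^2 - 433)^2 = 4·45682, i.e. γ^4 - 866γ^2 + 187489 - 182728 = 0, i.e. γ^4 - 866γ^2 + 4761 = 0. So γ is a root of x^4 - 866x^2 + 4761. This polynomial is irreducible over Q: it has no rational root (each ±√182 ± √251 is irrational), and any factorization into two quadratics over Q would force √(45682) ∈ Q (pairing opposite roots) or √182, √251 ∈ Q (other pairings), all impossible. Hence [Q(γ):Q] = 4 = [Q(√182, √251):Q], so Q(γ) = Q(√182, √251).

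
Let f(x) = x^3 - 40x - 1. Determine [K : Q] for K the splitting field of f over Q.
[K : Q] = 6

By the rational root test, any rational root of the monic integer polynomial f(x) = x^3 - 40x - 1 must be an integer dividing the constant term -1, i.e. one of ±{1}. Evaluating: f(1) = -40, f(-1) = 38; none is 0, so f has no rational root and is therefore irreducible over Q (a cubic with no linear factor over a field is irreducible). For an irreducible cubic, the Galois group is A_3 or S_3 according as the discriminant disc(f) = -4a^3 - 27b^2 = -4·(-40)^3 - 27·(-1)^2 = 255973 is or is not a square in Q. Here disc(f) = 255973 is not a perfect square in Q, so the Galois group of f over Q is not contained in A_3 and must be all of S_3. The splitting field has degree |S_3| = 6 over Q, so [K : Q] = 6.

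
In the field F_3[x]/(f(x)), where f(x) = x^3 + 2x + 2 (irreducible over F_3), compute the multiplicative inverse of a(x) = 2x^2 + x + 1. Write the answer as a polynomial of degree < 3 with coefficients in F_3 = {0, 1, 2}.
a(x)^(-1) ≡ x^2 (mod f(x))

Since f is irreducible over F_3, F_3[x]/(f) is a field and a(x) ≠ 0 has an inverse. Apply the extended Euclidean algorithm to f(x) and a(x) in F_3[x]: f(x) = (2x + 2)·a(x) + (x);  a(x) = (2x + 1)·(x) + (1). The last nonzero remainder is the constant 1 = gcd(f, a) in F_3. Back-substituting through the division chain expresses 1 = s(x)·a(x) + t(x)·f(x) with s(x) ≡ x^2 (mod f), so a(x)^(-1) ≡ s(x) = x^2 (mod f). Check: (2x^2 + x + 1)·(x^2) = 2x^4 + x^3 + x^2 ≡ 1 (mod x^3 + 2x + 2).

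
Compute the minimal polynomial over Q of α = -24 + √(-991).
m_α(x) = x^2 + 48x + 1567

From α + 24 = √(-991), squaring gives (α + 24)^2 = -991, i.e. α^2 + 48α + 576 = -991, so α^2 + 48α + 1567 = 0. The discriminant of x^2 + 48x + 1567 is (48)^2 - 4·(1567) = 2304 - 6268 = -3964, and 4·(-991) is not a perfect square in Q since -991 is squarefree and ≠ 1. Hence x^2 + 48x + 1567 is irreducible over Q and is the minimal polynomial of α.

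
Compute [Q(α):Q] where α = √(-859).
[Q(α):Q] = 2

[Q(α):Q] equals the degree of the minimal polynomial of α. Here α^2 = -859 and x^2 + 859 is irreducible (d = -859 is squarefree, ≠ 1, hence not a square), so deg(m_α) = 2. Thus [Q(α):Q] = 2.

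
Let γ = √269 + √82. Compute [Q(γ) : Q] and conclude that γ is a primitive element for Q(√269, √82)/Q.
[Q(γ) : Q] = 4 (equivalently, Q(γ) = Q(√269, √82))

Obviously Q(γ) ⊆ Q(√269, √82), and [Q(√269, √82):Q] = 4 (since 269, 82 are distinct squarefree integers > 1 with 22058 not a perfect square). To show equality we compute the minimal polynomial of γ. From γ = √269 + √82: γ^2 = 269 + 2√(22058) + 82 = 351 + 2√(22058), so γ^2 - 351 = 2√(22058); squaring, (γ^2 - 351)^2 = 4·22058, i.e. γ^4 - 702γ^2 + 123201 - 88232 = 0, i.e. γ^4 - 702γ^2 + 34969 = 0. So γ is a root of x^4 - 702x^2 + 34969. This polynomial is irreducible over Q: it has no rational root (each ±√269 ± √82 is irrational), and any factorization into two quadratics over Q would force √(22058) ∈ Q (pairing opposite roots) or √269, √82 ∈ Q (other pairings), all impossible. Hence [Q(γ):Q] = 4 = [Q(√269, √82):Q], so Q(γ) = Q(√269, √82).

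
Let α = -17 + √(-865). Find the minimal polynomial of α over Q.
m_α(x) = x^2 + 34x + 1154

From α + 17 = √(-865), squaring gives (α + 17)^2 = -865, i.e. α^2 + 34α + 289 = -865, so α^2 + 34α + 1154 = 0. The discriminant of x^2 + 34x + 1154 is (34)^2 - 4·(1154) = 1156 - 4616 = -3460, and 4·(-865) is not a perfect square in Q since -865 is squarefree and ≠ 1. Hence x^2 + 34x + 1154 is irreducible over Q and is the minimal polynomial of α.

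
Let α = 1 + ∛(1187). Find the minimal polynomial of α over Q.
m_α(x) = x^3 - 3x^2 + 3x - 1188

Set β = α - 1 = ∛(1187), so β^3 = 1187. Then (α - 1)^3 - 1187 = 0, i.e. α is a root of g(x) = (x - 1)^3 - 1187 = x^3 - 3x^2 + 3x - 1188. Since g(x) = h(x - 1) where h(x) = x^3 - 1187, and h is irreducible over Q (because 1187 is not a perfect cube, so h has no rational root, and a monic cubic with no rational root is irreducible), g is also irreducible (irreducibility is preserved under the substitution x → x - 1). Hence m_α(x) = x^3 - 3x^2 + 3x - 1188.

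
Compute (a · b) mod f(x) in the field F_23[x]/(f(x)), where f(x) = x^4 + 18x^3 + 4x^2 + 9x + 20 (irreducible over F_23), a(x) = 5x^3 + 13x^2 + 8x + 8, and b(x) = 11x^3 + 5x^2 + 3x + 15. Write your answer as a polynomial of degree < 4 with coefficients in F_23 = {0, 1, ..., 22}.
a · b ≡ 4x^3 + 21x^2 + 15x + 8 (mod f(x))

Multiply in F_23[x]: a(x)·b(x) = (5x^3 + 13x^2 + 8x + 8)·(11x^3 + 5x^2 + 3x + 15) = 9x^6 + 7x^5 + 7x^4 + 12x^3 + 6x^2 + 6x + 5. This has degree ≥ 4, so divide by f(x) over F_23: 9x^6 + 7x^5 + 7x^4 + 12x^3 + 6x^2 + 6x + 5 = (9x^2 + 6x + 1)·(x^4 + 18x^3 + 4x^2 + 9x + 20) + (4x^3 + 21x^2 + 15x + 8). Hence a·b ≡ 4x^3 + 21x^2 + 15x + 8 (mod f). (F_23[x]/(f) is a field with 23^4 = 279841 elements since f is irreducible of degree 4.)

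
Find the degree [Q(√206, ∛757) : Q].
[Q(√206, ∛757) : Q] = 6

Let L = Q(√206, ∛757). Since Q(√206) ⊂ L and [Q(√206):Q] = 2, the tower law gives 2 | [L:Q]. Likewise Q(∛757) ⊂ L with [Q(∛757):Q] = 3 (because 757 is not a perfect cube), so 3 | [L:Q]. As gcd(2,3) = 1, [L:Q] is divisible by 6. Conversely L is generated over Q by √206 and ∛757, so [L:Q] ≤ 2·3 = 6. Therefore [Q(√206, ∛757) : Q] = 6.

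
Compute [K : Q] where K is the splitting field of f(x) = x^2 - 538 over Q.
[K : Q] = 2

f(x) = x^2 - 538 factors as (x - √538)(x + √538). The splitting field is K = Q(√538). Since 538 is squarefree and > 1, it is not a perfect square, so x^2 - 538 is irreducible over Q and [Q(√538) : Q] = 2. Hence [K : Q] = 2.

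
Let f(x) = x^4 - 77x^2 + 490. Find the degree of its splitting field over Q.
[K : Q] = 4

Solving the quadratic in x^2: x^2 = (77 ± √(77^2 - 4·490))/2 = (77 ± √3969)/2 = (77 ± 63)/2, giving x^2 = 70 or x^2 = 7. So f(x) = (x^2 - 70)(x^2 - 7) and the roots of f are ±√70, ±√7. Hence the splitting field is K = Q(√70, √7). Since 70 and 7 are distinct squarefree integers > 1, their product 490 is not a perfect square, so √7 ∉ Q(√70). By the tower law [K:Q] = [Q(√70,√7):Q(√70)] · [Q(√70):Q] = 2 · 2 = 4.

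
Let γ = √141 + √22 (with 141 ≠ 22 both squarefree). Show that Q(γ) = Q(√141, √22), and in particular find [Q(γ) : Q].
[Q(γ) : Q] = 4 (equivalently, Q(γ) = Q(√141, √22))

Obviously Q(γ) ⊆ Q(√141, √22), and [Q(√141, √22):Q] = 4 (since 141, 22 are distinct squarefree integers > 1 with 3102 not a perfect square). To show equality we compute the minimal polynomial of γ. From γ = √141 + √22: γ^2 = 141 + 2√(3102) + 22 = 163 + 2√(3102), so γ^2 - 163 = 2√(3102); squaring, (γ^2 - 163)^2 = 4·3102, i.e. γ^4 - 326γ^2 + 26569 - 12408 = 0, i.e. γ^4 - 326γ^2 + 14161 = 0. So γ is a root of x^4 - 326x^2 + 14161. This polynomial is irreducible over Q: it has no rational root (each ±√141 ± √22 is irrational), and any factorization into two quadratics over Q would force √(3102) ∈ Q (pairing opposite roots) or √141, √22 ∈ Q (other pairings), all impossible. Hence [Q(γ):Q] = 4 = [Q(√141, √22):Q], so Q(γ) = Q(√141, √22).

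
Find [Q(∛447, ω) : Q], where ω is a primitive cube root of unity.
[Q(∛447, ω) : Q] = 6

[Q(∛447):Q] = 3 (min poly x^3 - 447, irreducible since 447 is not a perfect cube). [Q(ω):Q] = 2 (min poly x^2 + x + 1). Since Q(∛447) ⊂ R and ω ∉ R, we have ω ∉ Q(∛447), so x^2 + x + 1 remains irreducible over Q(∛447) and [Q(∛447, ω) : Q(∛447)] = 2. By the tower law, [Q(∛447, ω) : Q] = 3 · 2 = 6. (In fact Q(∛447, ω) is the splitting field of x^3 - 447 over Q.)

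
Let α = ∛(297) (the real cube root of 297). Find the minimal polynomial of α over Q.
m_α(x) = x^3 - 297

α satisfies α^3 = 297, so x^3 - 297 annihilates α. By the rational root test, a rational root p/q (in lowest terms) of x^3 - 297 would satisfy p^3 = 297 q^3, forcing q = 1 and p^3 = 297; but 297 is not a perfect cube, contradiction. A monic cubic over Q with no rational root is irreducible (any nontrivial factorization would include a linear factor). Hence x^3 - 297 is the minimal polynomial of α, and in particular [Q(α):Q] = 3.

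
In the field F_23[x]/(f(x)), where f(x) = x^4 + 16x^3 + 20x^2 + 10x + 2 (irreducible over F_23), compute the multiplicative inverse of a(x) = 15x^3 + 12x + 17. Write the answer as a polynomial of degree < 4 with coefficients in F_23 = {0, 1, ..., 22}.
a(x)^(-1) ≡ 4x^3 + 18x (mod f(x))

Since f is irreducible over F_23, F_23[x]/(f) is a field and a(x) ≠ 0 has an inverse. Apply the extended Euclidean algorithm to f(x) and a(x) in F_23[x]: f(x) = (20x + 21)·a(x) + (10x^2 + 16x + 13);  a(x) = (13x + 16)·(10x^2 + 16x + 13) + (x + 16);  (10x^2 + 16x + 13) = (10x + 17)·(x + 16) + (17). The last nonzero remainder is the constant 17 = gcd(f, a) in F_23. Back-substituting through the division chain expresses 17 = s(x)·a(x) + t(x)·f(x) with s(x) ≡ 22x^3 + 7x (mod f), so (22x^3 + 7x)·a(x) ≡ 17 (mod f). Multiplying by 17^(-1) ≡ 19 in F_23 gives a(x)^(-1) ≡ 19·(22x^3 + 7x) ≡ 4x^3 + 18x (mod f). Check: (15x^3 + 12x + 17)·(4x^3 + 18x) = 14x^6 + 19x^4 + 22x^3 + 9x^2 + 7x ≡ 1 (mod x^4 + 16x^3 + 20x^2 + 10x + 2).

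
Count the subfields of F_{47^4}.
F_{47^4} has 3 subfields

The subfields of F_{p^n} are exactly the fields F_{p^d} for d | n (each is the fixed field of the unique index-d subgroup of Gal(F_{p^n}/F_p) ≅ Z/nZ). The divisors of n = 4 are {1, 2, 4}, giving 3 subfields: F_{47^1}, F_{47^2}, F_{47^4}.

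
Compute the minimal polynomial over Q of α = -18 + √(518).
m_α(x) = x^2 + 36x - 194

From α + 18 = √(518), squaring gives (α + 18)^2 = 518, i.e. α^2 + 36α + 324 = 518, so α^2 + 36α - 194 = 0. The discriminant of x^2 + 36x - 194 is (36)^2 - 4·(-194) = 1296 + 776 = 2072, and 4·(518) is not a perfect square in Q since 518 is squarefree and ≠ 1. Hence x^2 + 36x - 194 is irreducible over Q and is the minimal polynomial of α.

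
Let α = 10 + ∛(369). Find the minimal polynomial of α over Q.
m_α(x) = x^3 - 30x^2 + 300x - 1369

Set β = α - 10 = ∛(369), so β^3 = 369. Then (α - 10)^3 - 369 = 0, i.e. α is a root of g(x) = (x - 10)^3 - 369 = x^3 - 30x^2 + 300x - 1369. Since g(x) = h(x - 10) where h(x) = x^3 - 369, and h is irreducible over Q (because 369 is not a perfect cube, so h has no rational root, and a monic cubic with no rational root is irreducible), g is also irreducible (irreducibility is preserved under the substitution x → x - 10). Hence m_α(x) = x^3 - 30x^2 + 300x - 1369.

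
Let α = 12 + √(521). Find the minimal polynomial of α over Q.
m_α(x) = x^2 - 24x - 377

From α - 12 = √(521), squaring gives (α - 12)^2 = 521, i.e. α^2 - 24α + 144 = 521, so α^2 - 24α - 377 = 0. The discriminant of x^2 - 24x - 377 is (-24)^2 - 4·(-377) = 576 + 1508 = 2084, and 4·(521) is not a perfect square in Q since 521 is squarefree and ≠ 1. Hence x^2 - 24x - 377 is irreducible over Q and is the minimal polynomial of α.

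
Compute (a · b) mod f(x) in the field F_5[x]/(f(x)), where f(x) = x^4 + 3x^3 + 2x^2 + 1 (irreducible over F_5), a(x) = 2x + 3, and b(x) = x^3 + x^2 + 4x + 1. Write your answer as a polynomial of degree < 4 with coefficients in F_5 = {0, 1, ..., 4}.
a · b ≡ 4x^3 + 2x^2 + 4x + 1 (mod f(x))

Multiply in F_5[x]: a(x)·b(x) = (2x + 3)·(x^3 + x^2 + 4x + 1) = 2x^4 + x^2 + 4x + 3. This has degree ≥ 4, so divide by f(x) over F_5: 2x^4 + x^2 + 4x + 3 = (2)·(x^4 + 3x^3 + 2x^2 + 1) + (4x^3 + 2x^2 + 4x + 1). Hence a·b ≡ 4x^3 + 2x^2 + 4x + 1 (mod f). (F_5[x]/(f) is a field with 5^4 = 625 elements since f is irreducible of degree 4.)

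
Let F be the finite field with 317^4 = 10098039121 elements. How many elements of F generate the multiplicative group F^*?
There are φ(10098039120) = 2404786176 primitive elements

F_q^* is cyclic of order q - 1 = 10098039120. A cyclic group of order m has exactly φ(m) generators. Here m = 10098039120 = 2^4 · 3 · 5 · 13 · 53 · 79 · 773, so the number of primitive elements is φ(10098039120) = 2404786176.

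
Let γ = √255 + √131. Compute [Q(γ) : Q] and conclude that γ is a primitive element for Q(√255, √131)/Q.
[Q(γ) : Q] = 4 (equivalently, Q(γ) = Q(√255, √131))

Obviously Q(γ) ⊆ Q(√255, √131), and [Q(√255, √131):Q] = 4 (since 255, 131 are distinct squarefree integers > 1 with 33405 not a perfect square). To show equality we compute the minimal polynomial of γ. From γ = √255 + √131: γ^2 = 255 + 2√(33405) + 131 = 386 + 2√(33405), so γ^2 - 386 = 2√(33405); squaring, (γ^2 - 386)^2 = 4·33405, i.e. γ^4 - 772γ^2 + 148996 - 133620 = 0, i.e. γ^4 - 772γ^2 + 15376 = 0. So γ is a root of x^4 - 772x^2 + 15376. This polynomial is irreducible over Q: it has no rational root (each ±√255 ± √131 is irrational), and any factorization into two quadratics over Q would force √(33405) ∈ Q (pairing opposite roots) or √255, √131 ∈ Q (other pairings), all impossible. Hence [Q(γ):Q] = 4 = [Q(√255, √131):Q], so Q(γ) = Q(√255, √131).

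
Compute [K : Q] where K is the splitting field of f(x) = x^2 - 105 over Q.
[K : Q] = 2

f(x) = x^2 - 105 factors as (x - √105)(x + √105). The splitting field is K = Q(√105). Since 105 is squarefree and > 1, it is not a perfect square, so x^2 - 105 is irreducible over Q and [Q(√105) : Q] = 2. Hence [K : Q] = 2.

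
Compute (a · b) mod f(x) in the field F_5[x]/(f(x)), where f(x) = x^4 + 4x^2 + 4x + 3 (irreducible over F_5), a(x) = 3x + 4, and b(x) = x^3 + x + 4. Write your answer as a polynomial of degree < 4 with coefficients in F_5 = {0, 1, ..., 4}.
a · b ≡ 4x^3 + x^2 + 4x + 2 (mod f(x))

Multiply in F_5[x]: a(x)·b(x) = (3x + 4)·(x^3 + x + 4) = 3x^4 + 4x^3 + 3x^2 + x + 1. This has degree ≥ 4, so divide by f(x) over F_5: 3x^4 + 4x^3 + 3x^2 + x + 1 = (3)·(x^4 + 4x^2 + 4x + 3) + (4x^3 + x^2 + 4x + 2). Hence a·b ≡ 4x^3 + x^2 + 4x + 2 (mod f). (F_5[x]/(f) is a field with 5^4 = 625 elements since f is irreducible of degree 4.)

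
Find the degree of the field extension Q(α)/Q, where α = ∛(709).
[Q(α):Q] = 3

The minimal polynomial of α is x^3 - 709, irreducible over Q since 709 is not a perfect cube (so x^3 - 709 has no rational root). Hence [Q(α):Q] = deg(m_α) = 3.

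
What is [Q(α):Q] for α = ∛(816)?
[Q(α):Q] = 3

The minimal polynomial of α is x^3 - 816, irreducible over Q since 816 is not a perfect cube (so x^3 - 816 has no rational root). Hence [Q(α):Q] = deg(m_α) = 3.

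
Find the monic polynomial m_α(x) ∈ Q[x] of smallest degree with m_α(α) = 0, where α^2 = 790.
m_α(x) = x^2 - 790

α satisfies α^2 - 790 = 0, so x^2 - 790 annihilates α. Since d = 790 is squarefree and ≠ 1, it is not a perfect square in Q, so x^2 - 790 has no rational root and is therefore irreducible over Q (a degree-2 polynomial over a field is irreducible iff it has no root). Hence m_α(x) = x^2 - 790.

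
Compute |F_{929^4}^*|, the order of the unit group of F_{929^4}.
|F_{929^4}^*| = 744839767680

F_{929^4} has 929^4 = 744839767681 elements; its multiplicative group consists of all nonzero elements, so |F_{929^4}^*| = 744839767681 - 1 = 744839767680. (It is cyclic since any finite subgroup of the multiplicative group of a field is cyclic.)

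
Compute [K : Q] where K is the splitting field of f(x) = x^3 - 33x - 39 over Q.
[K : Q] = 6

By the rational root test, any rational root of the monic integer polynomial f(x) = x^3 - 33x - 39 must be an integer dividing the constant term -39, i.e. one of ±{1, 3, 13, 39}. Evaluating: f(1) = -71, f(-1) = -7, f(3) = -111, f(-3) = 33, f(13) = 1729, f(-13) = -1807, f(39) = 57993, f(-39) = -58071; none is 0, so f has no rational root and is therefore irreducible over Q (a cubic with no linear factor over a field is irreducible). For an irreducible cubic, the Galois group is A_3 or S_3 according as the discriminant disc(f) = -4a^3 - 27b^2 = -4·(-33)^3 - 27·(-39)^2 = 102681 is or is not a square in Q. Here disc(f) = 102681 is not a perfect square in Q, so the Galois group of f over Q is not contained in A_3 and must be all of S_3. The splitting field has degree |S_3| = 6 over Q, so [K : Q] = 6.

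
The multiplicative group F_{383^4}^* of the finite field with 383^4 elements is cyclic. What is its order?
|F_{383^4}^*| = 21517662720

F_{383^4} has 383^4 = 21517662721 elements; its multiplicative group consists of all nonzero elements, so |F_{383^4}^*| = 21517662721 - 1 = 21517662720. (It is cyclic since any finite subgroup of the multiplicative group of a field is cyclic.)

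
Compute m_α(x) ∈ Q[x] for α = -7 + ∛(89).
m_α(x) = x^3 + 21x^2 + 147x + 254

Set β = α + 7 = ∛(89), so β^3 = 89. Then (α + 7)^3 - 89 = 0, i.e. α is a root of g(x) = (x + 7)^3 - 89 = x^3 + 21x^2 + 147x + 254. Since g(x) = h(x + 7) where h(x) = x^3 - 89, and h is irreducible over Q (because 89 is not a perfect cube, so h has no rational root, and a monic cubic with no rational root is irreducible), g is also irreducible (irreducibility is preserved under the substitution x → x + 7). Hence m_α(x) = x^3 + 21x^2 + 147x + 254.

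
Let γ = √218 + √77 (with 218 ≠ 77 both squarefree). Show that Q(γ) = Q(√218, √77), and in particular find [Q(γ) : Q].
[Q(γ) : Q] = 4 (equivalently, Q(γ) = Q(√218, √77))

Obviously Q(γ) ⊆ Q(√218, √77), and [Q(√218, √77):Q] = 4 (since 218, 77 are distinct squarefree integers > 1 with 16786 not a perfect square). To show equality we compute the minimal polynomial of γ. From γ = √218 + √77: γ^2 = 218 + 2√(16786) + 77 = 295 + 2√(16786), so γ^2 - 295 = 2√(16786); squaring, (γ^2 - 295)^2 = 4·16786, i.e. γ^4 - 590γ^2 + 87025 - 67144 = 0, i.e. γ^4 - 590γ^2 + 19881 = 0. So γ is a root of x^4 - 590x^2 + 19881. This polynomial is irreducible over Q: it has no rational root (each ±√218 ± √77 is irrational), and any factorization into two quadratics over Q would force √(16786) ∈ Q (pairing opposite roots) or √218, √77 ∈ Q (other pairings), all impossible. Hence [Q(γ):Q] = 4 = [Q(√218, √77):Q], so Q(γ) = Q(√218, √77).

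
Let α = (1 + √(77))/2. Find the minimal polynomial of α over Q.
m_α(x) = x^2 - x - 19

From 2α - 1 = √(77), squaring gives (2α - 1)^2 = 77, i.e. 4α^2 - 4α + 1 = 77, so α^2 - α + (1 - 77)/4 = 0. Since 77 ≡ 1 (mod 4), (1 - 77)/4 = -19 ∈ Z. The polynomial x^2 - x - 19 has discriminant 1 - 4·(-19) = 77, which is not a perfect square in Q (d = 77 is squarefree and ≠ 1), so x^2 - x - 19 is irreducible over Q. It is the minimal polynomial of α.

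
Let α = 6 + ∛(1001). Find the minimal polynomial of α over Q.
m_α(x) = x^3 - 18x^2 + 108x - 1217

Set β = α - 6 = ∛(1001), so β^3 = 1001. Then (α - 6)^3 - 1001 = 0, i.e. α is a root of g(x) = (x - 6)^3 - 1001 = x^3 - 18x^2 + 108x - 1217. Since g(x) = h(x - 6) where h(x) = x^3 - 1001, and h is irreducible over Q (because 1001 is not a perfect cube, so h has no rational root, and a monic cubic with no rational root is irreducible), g is also irreducible (irreducibility is preserved under the substitution x → x - 6). Hence m_α(x) = x^3 - 18x^2 + 108x - 1217.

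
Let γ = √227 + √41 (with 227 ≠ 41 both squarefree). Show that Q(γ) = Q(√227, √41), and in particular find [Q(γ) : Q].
[Q(γ) : Q] = 4 (equivalently, Q(γ) = Q(√227, √41))

Obviously Q(γ) ⊆ Q(√227, √41), and [Q(√227, √41):Q] = 4 (since 227, 41 are distinct squarefree integers > 1 with 9307 not a perfect square). To show equality we compute the minimal polynomial of γ. From γ = √227 + √41: γ^2 = 227 + 2√(9307) + 41 = 268 + 2√(9307), so γ^2 - 268 = 2√(9307); squaring, (γ^2 - 268)^2 = 4·9307, i.e. γ^4 - 536γ^2 + 71824 - 37228 = 0, i.e. γ^4 - 536γ^2 + 34596 = 0. So γ is a root of x^4 - 536x^2 + 34596. This polynomial is irreducible over Q: it has no rational root (each ±√227 ± √41 is irrational), and any factorization into two quadratics over Q would force √(9307) ∈ Q (pairing opposite roots) or √227, √41 ∈ Q (other pairings), all impossible. Hence [Q(γ):Q] = 4 = [Q(√227, √41):Q], so Q(γ) = Q(√227, √41).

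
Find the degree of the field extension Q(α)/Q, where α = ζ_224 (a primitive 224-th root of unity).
[Q(α):Q] = 96

The minimal polynomial of ζ_224 over Q is the 224-th cyclotomic polynomial Φ_224(x), which is irreducible over Q and has degree φ(224) = 96. Hence [Q(α):Q] = φ(224) = 96.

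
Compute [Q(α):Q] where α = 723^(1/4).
[Q(α):Q] = 4

α is a root of x^4 - 723. By Eisenstein's criterion at the prime p = 3 (which divides the constant term 723 but p^2 = 9 does not, since 723 is squarefree), x^4 - 723 is irreducible over Q. Hence [Q(α):Q] = 4.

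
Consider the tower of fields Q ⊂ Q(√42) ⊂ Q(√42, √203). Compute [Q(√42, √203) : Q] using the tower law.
[Q(√42, √203) : Q] = 4

[Q(√42):Q] = 2 (min poly x^2 - 42, irreducible since 42 is squarefree > 1). For the top step, suppose √203 ∈ Q(√42), say √203 = c + d√42 with c, d ∈ Q. Squaring: 203 = c^2 + 42d^2 + 2cd√42. Since √42 ∉ Q this forces 2cd = 0. If d = 0 then √203 = c ∈ Q, contradicting 203 squarefree > 1. If c = 0 then 203 = 42d^2, so 42·203 = (42d)^2 is a perfect square in Q — but 42·203 = 8526 is not a perfect square (since 42 and 203 are distinct squarefree integers). Contradiction. Hence √203 ∉ Q(√42), so x^2 - 203 stays irreducible over Q(√42) and [Q(√42, √203) : Q(√42)] = 2. By the tower law, [Q(√42, √203) : Q] = 2 · 2 = 4.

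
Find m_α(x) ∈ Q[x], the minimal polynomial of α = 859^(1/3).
m_α(x) = x^3 - 859

α satisfies α^3 = 859, so x^3 - 859 annihilates α. By the rational root test, a rational root p/q (in lowest terms) of x^3 - 859 would satisfy p^3 = 859 q^3, forcing q = 1 and p^3 = 859; but 859 is not a perfect cube, contradiction. A monic cubic over Q with no rational root is irreducible (any nontrivial factorization would include a linear factor). Hence x^3 - 859 is the minimal polynomial of α, and in particular [Q(α):Q] = 3.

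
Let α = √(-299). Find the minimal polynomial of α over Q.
m_α(x) = x^2 + 299

α satisfies α^2 + 299 = 0, so x^2 + 299 annihilates α. Since d = -299 is squarefree and ≠ 1, it is not a perfect square in Q, so x^2 + 299 has no rational root and is therefore irreducible over Q (a degree-2 polynomial over a field is irreducible iff it has no root). Hence m_α(x) = x^2 + 299.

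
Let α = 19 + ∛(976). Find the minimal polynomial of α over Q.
m_α(x) = x^3 - 57x^2 + 1083x - 7835

Set β = α - 19 = ∛(976), so β^3 = 976. Then (α - 19)^3 - 976 = 0, i.e. α is a root of g(x) = (x - 19)^3 - 976 = x^3 - 57x^2 + 1083x - 7835. Since g(x) = h(x - 19) where h(x) = x^3 - 976, and h is irreducible over Q (because 976 is not a perfect cube, so h has no rational root, and a monic cubic with no rational root is irreducible), g is also irreducible (irreducibility is preserved under the substitution x → x - 19). Hence m_α(x) = x^3 - 57x^2 + 1083x - 7835.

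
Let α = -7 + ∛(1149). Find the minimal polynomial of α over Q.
m_α(x) = x^3 + 21x^2 + 147x - 806

Set β = α + 7 = ∛(1149), so β^3 = 1149. Then (α + 7)^3 - 1149 = 0, i.e. α is a root of g(x) = (x + 7)^3 - 1149 = x^3 + 21x^2 + 147x - 806. Since g(x) = h(x + 7) where h(x) = x^3 - 1149, and h is irreducible over Q (because 1149 is not a perfect cube, so h has no rational root, and a monic cubic with no rational root is irreducible), g is also irreducible (irreducibility is preserved under the substitution x → x + 7). Hence m_α(x) = x^3 + 21x^2 + 147x - 806.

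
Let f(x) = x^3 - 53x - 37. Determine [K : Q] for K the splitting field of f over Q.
[K : Q] = 6

By the rational root test, any rational root of the monic integer polynomial f(x) = x^3 - 53x - 37 must be an integer dividing the constant term -37, i.e. one of ±{1, 37}. Evaluating: f(1) = -89, f(-1) = 15, f(37) = 48655, f(-37) = -48729; none is 0, so f has no rational root and is therefore irreducible over Q (a cubic with no linear factor over a field is irreducible). For an irreducible cubic, the Galois group is A_3 or S_3 according as the discriminant disc(f) = -4a^3 - 27b^2 = -4·(-53)^3 - 27·(-37)^2 = 558545 is or is not a square in Q. Here disc(f) = 558545 is not a perfect square in Q, so the Galois group of f over Q is not contained in A_3 and must be all of S_3. The splitting field has degree |S_3| = 6 over Q, so [K : Q] = 6.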